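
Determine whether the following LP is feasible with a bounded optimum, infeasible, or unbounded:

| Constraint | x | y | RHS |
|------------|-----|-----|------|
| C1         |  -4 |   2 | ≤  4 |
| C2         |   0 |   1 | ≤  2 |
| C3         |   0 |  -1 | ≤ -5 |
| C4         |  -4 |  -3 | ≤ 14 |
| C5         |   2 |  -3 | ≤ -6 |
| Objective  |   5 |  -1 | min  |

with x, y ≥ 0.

Infeasible (no feasible solution exists)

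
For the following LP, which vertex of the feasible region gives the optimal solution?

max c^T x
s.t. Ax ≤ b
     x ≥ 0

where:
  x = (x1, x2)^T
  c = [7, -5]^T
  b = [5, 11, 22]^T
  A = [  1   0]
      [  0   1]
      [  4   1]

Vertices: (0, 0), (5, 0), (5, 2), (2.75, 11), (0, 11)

Evaluate the objective at each vertex of the feasible region:
  z(0, 0) = 0
  z(5, 0) = 35  ←
  z(5, 2) = 25
  z(2.75, 11) = -35.75
  z(0, 11) = -55
The maximum is at x1 = 5, x2 = 0.

(5, 0)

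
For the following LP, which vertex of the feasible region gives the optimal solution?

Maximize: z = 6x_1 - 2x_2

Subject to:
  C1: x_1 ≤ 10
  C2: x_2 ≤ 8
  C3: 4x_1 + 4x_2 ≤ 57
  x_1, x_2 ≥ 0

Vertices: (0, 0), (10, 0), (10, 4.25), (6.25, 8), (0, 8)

Evaluate the objective at each vertex of the feasible region:
  z(0, 0) = 0
  z(10, 0) = 60  ←
  z(10, 4.25) = 51.5
  z(6.25, 8) = 21.5
  z(0, 8) = -16
The maximum is at x_1 = 10, x_2 = 0.

(10, 0)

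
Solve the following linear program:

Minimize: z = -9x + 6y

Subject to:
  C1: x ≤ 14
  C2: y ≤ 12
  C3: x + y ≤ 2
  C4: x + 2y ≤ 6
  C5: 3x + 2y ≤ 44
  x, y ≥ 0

Evaluate the objective at each vertex of the feasible region:
  z(0, 0) = 0
  z(2, 0) = -18  ←
  z(0, 2) = 12
The minimum is at x = 2, y = 0.

x = 2, y = 0, z = -18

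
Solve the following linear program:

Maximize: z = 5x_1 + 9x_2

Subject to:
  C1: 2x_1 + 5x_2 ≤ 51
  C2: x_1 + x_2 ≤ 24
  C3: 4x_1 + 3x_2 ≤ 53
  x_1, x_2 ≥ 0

Evaluate the objective at each vertex of the feasible region:
  z(0, 0) = 0
  z(13.25, 0) = 66.25
  z(8, 7) = 103  ←
  z(0, 10.2) = 91.8
The maximum is at x_1 = 8, x_2 = 7.

x_1 = 8, x_2 = 7, z = 103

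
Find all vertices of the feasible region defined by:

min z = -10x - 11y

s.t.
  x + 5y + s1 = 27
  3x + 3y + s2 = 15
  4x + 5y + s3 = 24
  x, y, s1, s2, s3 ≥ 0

(0, 0), (5, 0), (1, 4), (0, 4.8)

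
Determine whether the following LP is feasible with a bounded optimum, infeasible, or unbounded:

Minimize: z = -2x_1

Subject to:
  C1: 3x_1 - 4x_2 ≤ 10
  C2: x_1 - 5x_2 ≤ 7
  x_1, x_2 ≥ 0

Unbounded (objective can decrease without bound)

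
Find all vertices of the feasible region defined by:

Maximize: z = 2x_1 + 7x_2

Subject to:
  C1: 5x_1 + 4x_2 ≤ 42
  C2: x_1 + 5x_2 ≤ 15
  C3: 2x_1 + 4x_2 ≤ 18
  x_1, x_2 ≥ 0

(0, 0), (8.4, 0), (8, 0.5), (5, 2), (0, 3)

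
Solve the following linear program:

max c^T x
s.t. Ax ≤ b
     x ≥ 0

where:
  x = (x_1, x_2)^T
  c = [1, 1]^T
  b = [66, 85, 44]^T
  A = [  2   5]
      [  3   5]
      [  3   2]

Evaluate the objective at each vertex of the feasible region:
  z(0, 0) = 0
  z(14.67, 0) = 14.67
  z(8, 10) = 18  ←
  z(0, 13.2) = 13.2
The maximum is at x_1 = 8, x_2 = 10.

x_1 = 8, x_2 = 10, z = 18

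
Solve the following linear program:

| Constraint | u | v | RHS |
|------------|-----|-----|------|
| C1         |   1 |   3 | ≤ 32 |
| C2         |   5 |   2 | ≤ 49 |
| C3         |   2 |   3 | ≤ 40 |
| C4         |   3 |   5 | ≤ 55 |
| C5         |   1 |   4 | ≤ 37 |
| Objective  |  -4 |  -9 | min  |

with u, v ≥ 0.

Evaluate the objective at each vertex of the feasible region:
  z(0, 0) = 0
  z(9.8, 0) = -39.2
  z(7.105, 6.737) = -89.05
  z(5, 8) = -92  ←
  z(0, 9.25) = -83.25
The minimum is at u = 5, v = 8.

u = 5, v = 8, z = -92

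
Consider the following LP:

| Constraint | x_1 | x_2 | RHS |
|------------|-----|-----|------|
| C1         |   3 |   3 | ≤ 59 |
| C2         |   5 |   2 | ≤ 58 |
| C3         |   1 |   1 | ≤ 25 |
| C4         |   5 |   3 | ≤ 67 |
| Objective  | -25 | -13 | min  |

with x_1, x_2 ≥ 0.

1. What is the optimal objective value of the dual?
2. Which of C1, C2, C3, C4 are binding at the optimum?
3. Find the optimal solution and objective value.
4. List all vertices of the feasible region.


1. -317
2. C2, C4
3. x_1 = 8, x_2 = 9, z = -317
4. (0, 0), (11.6, 0), (8, 9), (4, 15.67), (0, 19.67)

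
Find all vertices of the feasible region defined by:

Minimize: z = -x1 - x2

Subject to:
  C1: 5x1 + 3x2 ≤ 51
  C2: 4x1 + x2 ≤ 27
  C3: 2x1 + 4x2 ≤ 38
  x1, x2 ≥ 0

(0, 0), (6.75, 0), (5, 7), (0, 9.5)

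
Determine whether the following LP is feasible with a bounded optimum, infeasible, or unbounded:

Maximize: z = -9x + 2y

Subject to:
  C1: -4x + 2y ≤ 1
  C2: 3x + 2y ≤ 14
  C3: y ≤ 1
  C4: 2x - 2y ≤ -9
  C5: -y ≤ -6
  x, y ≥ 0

Infeasible (no feasible solution exists)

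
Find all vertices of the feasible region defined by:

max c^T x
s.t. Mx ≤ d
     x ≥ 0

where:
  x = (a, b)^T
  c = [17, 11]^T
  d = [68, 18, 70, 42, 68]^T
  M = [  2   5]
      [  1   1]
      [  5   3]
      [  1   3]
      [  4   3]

(0, 0), (14, 0), (8, 10), (7.333, 10.67), (0, 13.6)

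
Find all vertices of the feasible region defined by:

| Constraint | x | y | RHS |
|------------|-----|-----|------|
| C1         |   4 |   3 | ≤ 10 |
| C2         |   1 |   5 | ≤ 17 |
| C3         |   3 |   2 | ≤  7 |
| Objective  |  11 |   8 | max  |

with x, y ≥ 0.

(0, 0), (2.333, 0), (1, 2), (0, 3.333)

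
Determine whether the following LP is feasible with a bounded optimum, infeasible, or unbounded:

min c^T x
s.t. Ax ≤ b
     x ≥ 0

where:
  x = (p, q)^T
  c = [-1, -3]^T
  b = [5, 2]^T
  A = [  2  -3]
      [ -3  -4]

Unbounded (objective can decrease without bound)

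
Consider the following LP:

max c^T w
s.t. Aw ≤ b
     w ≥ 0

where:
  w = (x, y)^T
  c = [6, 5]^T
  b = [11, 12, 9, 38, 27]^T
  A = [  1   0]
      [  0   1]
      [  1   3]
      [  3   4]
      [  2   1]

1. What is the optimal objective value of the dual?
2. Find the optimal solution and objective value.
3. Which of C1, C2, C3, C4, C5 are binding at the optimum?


1. 54
2. x = 9, y = 0, z = 54
3. C3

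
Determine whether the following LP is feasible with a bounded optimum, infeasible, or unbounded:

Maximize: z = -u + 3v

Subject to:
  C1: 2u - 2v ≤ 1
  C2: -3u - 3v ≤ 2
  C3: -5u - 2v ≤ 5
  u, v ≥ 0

Unbounded (objective can increase without bound)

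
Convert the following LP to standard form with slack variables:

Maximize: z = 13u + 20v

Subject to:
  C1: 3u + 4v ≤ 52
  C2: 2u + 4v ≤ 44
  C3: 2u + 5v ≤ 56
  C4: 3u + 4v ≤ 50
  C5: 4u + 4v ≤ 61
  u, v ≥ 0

max z = 13u + 20v

s.t.
  3u + 4v + s1 = 52
  2u + 4v + s2 = 44
  2u + 5v + s3 = 56
  3u + 4v + s4 = 50
  4u + 4v + s5 = 61
  u, v, s1, s2, s3, s4, s5 ≥ 0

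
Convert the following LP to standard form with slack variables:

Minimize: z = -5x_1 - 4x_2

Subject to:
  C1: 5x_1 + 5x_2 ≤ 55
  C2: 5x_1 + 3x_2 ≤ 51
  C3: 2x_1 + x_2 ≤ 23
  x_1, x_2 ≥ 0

min z = -5x_1 - 4x_2

s.t.
  5x_1 + 5x_2 + s1 = 55
  5x_1 + 3x_2 + s2 = 51
  2x_1 + x_2 + s3 = 23
  x_1, x_2, s1, s2, s3 ≥ 0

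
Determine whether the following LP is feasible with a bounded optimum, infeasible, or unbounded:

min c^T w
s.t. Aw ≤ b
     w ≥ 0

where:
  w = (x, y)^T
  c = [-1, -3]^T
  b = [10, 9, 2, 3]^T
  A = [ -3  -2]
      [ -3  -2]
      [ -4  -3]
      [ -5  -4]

Unbounded (objective can decrease without bound)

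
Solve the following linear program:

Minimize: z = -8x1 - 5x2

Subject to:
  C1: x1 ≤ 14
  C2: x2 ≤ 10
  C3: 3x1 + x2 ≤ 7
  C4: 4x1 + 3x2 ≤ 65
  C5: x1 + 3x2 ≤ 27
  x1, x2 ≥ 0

Evaluate the objective at each vertex of the feasible region:
  z(0, 0) = 0
  z(2.333, 0) = -18.67
  z(0, 7) = -35  ←
The minimum is at x1 = 0, x2 = 7.

x1 = 0, x2 = 7, z = -35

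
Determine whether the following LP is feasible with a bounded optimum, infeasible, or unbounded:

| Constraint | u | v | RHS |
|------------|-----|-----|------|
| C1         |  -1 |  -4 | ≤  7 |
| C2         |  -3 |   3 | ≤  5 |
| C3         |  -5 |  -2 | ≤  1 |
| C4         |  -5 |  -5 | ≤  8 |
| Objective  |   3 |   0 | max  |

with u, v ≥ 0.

Unbounded (objective can increase without bound)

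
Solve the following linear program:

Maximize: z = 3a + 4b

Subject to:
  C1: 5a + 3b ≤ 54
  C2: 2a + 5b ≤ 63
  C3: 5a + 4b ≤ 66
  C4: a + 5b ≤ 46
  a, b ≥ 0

Evaluate the objective at each vertex of the feasible region:
  z(0, 0) = 0
  z(10.8, 0) = 32.4
  z(6, 8) = 50  ←
  z(0, 9.2) = 36.8
The maximum is at a = 6, b = 8.

a = 6, b = 8, z = 50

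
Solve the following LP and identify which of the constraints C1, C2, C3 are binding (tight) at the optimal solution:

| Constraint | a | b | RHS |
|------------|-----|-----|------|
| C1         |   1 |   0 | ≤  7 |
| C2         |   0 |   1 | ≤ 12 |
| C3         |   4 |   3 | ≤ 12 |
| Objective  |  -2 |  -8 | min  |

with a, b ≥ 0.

At a = 0, b = 4, compute slack b - a·x for each constraint:
  C1: 7 − 0 = 7  (slack)
  C2: 12 − 4 = 8  (slack)
  C3: 12 − 12 = 0  (binding)

Optimal: a = 0, b = 4
Binding: C3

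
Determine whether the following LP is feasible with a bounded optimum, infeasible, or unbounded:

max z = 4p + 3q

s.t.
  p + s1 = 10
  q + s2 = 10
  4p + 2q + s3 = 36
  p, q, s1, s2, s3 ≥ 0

Feasible with a bounded optimal solution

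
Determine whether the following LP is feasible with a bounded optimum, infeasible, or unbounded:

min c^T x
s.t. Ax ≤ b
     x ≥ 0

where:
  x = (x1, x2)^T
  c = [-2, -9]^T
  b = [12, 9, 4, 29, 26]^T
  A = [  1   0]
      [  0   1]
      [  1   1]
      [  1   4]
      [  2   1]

Feasible with a bounded optimal solution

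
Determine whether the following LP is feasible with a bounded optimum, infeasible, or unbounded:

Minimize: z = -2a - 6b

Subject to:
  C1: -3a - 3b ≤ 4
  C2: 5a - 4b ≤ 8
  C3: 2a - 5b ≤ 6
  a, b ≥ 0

Unbounded (objective can decrease without bound)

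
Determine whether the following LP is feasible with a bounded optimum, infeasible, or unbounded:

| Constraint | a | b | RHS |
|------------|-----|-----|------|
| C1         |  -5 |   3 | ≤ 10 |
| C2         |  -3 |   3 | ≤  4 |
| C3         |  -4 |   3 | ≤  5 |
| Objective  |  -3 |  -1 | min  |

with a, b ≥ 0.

Unbounded (objective can decrease without bound)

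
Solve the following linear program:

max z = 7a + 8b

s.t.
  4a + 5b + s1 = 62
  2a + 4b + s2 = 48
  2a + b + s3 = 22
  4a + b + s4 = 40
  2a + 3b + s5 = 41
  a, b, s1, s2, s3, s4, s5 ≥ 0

Evaluate the objective at each vertex of the feasible region:
  z(0, 0) = 0
  z(10, 0) = 70
  z(9, 4) = 95
  z(8, 6) = 104  ←
  z(1.333, 11.33) = 100
  z(0, 12) = 96
The maximum is at a = 8, b = 6.

a = 8, b = 6, z = 104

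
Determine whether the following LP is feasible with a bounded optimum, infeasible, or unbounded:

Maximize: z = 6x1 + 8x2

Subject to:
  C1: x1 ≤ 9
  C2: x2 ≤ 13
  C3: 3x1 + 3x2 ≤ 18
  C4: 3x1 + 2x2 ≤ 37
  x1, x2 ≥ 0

Feasible with a bounded optimal solution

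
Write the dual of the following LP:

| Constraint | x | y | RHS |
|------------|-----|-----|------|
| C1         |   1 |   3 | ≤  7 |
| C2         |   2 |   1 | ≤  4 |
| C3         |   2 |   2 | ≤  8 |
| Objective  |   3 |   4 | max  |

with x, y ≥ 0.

Primal max cᵀx s.t. Ax ≤ b, x ≥ 0  →  Dual min bᵀy s.t. Aᵀy ≥ c, y ≥ 0.

Minimize: z = 7y1 + 4y2 + 8y3

Subject to:
  y1 + 2y2 + 2y3 ≥ 3
  3y1 + y2 + 2y3 ≥ 4
  y1, y2, y3 ≥ 0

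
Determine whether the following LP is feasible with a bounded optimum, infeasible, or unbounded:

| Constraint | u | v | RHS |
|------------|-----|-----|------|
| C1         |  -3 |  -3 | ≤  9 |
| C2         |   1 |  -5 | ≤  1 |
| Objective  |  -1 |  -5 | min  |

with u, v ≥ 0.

Unbounded (objective can decrease without bound)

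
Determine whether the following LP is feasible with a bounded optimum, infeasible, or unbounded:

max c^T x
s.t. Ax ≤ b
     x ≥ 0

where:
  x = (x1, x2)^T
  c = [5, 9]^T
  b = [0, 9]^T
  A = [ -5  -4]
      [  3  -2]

Unbounded (objective can increase without bound)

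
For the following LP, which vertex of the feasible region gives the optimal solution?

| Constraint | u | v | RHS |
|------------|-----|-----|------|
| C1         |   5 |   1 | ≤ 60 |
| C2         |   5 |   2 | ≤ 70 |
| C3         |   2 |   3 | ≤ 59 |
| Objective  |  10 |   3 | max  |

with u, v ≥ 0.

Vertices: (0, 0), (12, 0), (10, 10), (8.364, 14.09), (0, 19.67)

Evaluate the objective at each vertex of the feasible region:
  z(0, 0) = 0
  z(12, 0) = 120
  z(10, 10) = 130  ←
  z(8.364, 14.09) = 125.9
  z(0, 19.67) = 59
The maximum is at u = 10, v = 10.

(10, 10)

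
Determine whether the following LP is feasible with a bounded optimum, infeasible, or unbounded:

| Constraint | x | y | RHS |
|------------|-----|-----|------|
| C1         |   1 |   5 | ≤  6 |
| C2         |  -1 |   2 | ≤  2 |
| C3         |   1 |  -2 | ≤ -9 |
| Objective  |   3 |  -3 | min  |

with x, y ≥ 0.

Infeasible (no feasible solution exists)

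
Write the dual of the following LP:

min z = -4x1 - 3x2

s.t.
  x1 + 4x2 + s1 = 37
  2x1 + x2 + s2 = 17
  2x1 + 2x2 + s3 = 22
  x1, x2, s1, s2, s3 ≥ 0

Primal min cᵀx s.t. Ax ≤ b, x ≥ 0  →  Dual max −bᵀy s.t. Aᵀy ≥ −c, y ≥ 0.

Maximize: z = -37y1 - 17y2 - 22y3

Subject to:
  y1 + 2y2 + 2y3 ≥ 4
  4y1 + y2 + 2y3 ≥ 3
  y1, y2, y3 ≥ 0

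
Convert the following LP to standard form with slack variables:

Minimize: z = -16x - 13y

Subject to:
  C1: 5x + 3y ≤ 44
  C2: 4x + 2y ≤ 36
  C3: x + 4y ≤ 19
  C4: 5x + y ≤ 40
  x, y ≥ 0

min z = -16x - 13y

s.t.
  5x + 3y + s1 = 44
  4x + 2y + s2 = 36
  x + 4y + s3 = 19
  5x + y + s4 = 40
  x, y, s1, s2, s3, s4 ≥ 0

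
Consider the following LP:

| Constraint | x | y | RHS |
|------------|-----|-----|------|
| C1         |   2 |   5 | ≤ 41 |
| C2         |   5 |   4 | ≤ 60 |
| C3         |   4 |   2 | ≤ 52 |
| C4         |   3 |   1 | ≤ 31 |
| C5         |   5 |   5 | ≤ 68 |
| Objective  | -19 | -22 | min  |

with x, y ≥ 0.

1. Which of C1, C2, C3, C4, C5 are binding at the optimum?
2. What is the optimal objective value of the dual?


1. C1, C2
2. -262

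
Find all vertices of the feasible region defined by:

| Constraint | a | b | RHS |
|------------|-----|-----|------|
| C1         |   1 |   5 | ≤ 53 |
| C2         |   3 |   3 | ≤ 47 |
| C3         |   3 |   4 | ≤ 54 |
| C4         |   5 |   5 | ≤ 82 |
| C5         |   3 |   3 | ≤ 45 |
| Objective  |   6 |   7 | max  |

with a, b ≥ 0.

(0, 0), (15, 0), (6, 9), (5.273, 9.545), (0, 10.6)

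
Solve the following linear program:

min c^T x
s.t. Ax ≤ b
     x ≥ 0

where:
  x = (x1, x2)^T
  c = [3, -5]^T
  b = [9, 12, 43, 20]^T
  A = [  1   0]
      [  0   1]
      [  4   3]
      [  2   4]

Evaluate the objective at each vertex of the feasible region:
  z(0, 0) = 0
  z(9, 0) = 27
  z(9, 0.5) = 24.5
  z(0, 5) = -25  ←
The minimum is at x1 = 0, x2 = 5.

x1 = 0, x2 = 5, z = -25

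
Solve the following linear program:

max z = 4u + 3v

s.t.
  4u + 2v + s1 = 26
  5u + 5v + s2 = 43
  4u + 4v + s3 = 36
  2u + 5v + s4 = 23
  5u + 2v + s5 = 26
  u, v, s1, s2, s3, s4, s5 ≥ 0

Evaluate the objective at each vertex of the feasible region:
  z(0, 0) = 0
  z(5.2, 0) = 20.8
  z(4, 3) = 25  ←
  z(0, 4.6) = 13.8
The maximum is at u = 4, v = 3.

u = 4, v = 3, z = 25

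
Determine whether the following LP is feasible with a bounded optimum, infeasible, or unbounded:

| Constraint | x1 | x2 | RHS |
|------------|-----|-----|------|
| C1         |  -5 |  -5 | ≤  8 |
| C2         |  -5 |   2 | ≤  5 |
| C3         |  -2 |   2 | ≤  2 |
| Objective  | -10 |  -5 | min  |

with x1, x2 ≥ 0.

Unbounded (objective can decrease without bound)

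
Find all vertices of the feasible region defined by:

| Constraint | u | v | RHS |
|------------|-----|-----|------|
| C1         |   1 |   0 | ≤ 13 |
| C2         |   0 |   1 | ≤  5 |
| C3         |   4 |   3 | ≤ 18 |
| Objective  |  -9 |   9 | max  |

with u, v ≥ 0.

(0, 0), (4.5, 0), (0.75, 5), (0, 5)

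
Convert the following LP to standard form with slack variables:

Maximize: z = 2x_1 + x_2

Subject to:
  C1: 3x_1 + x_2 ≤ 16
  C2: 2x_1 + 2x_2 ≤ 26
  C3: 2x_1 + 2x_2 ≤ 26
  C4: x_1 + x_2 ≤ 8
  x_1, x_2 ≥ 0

max z = 2x_1 + x_2

s.t.
  3x_1 + x_2 + s1 = 16
  2x_1 + 2x_2 + s2 = 26
  2x_1 + 2x_2 + s3 = 26
  x_1 + x_2 + s4 = 8
  x_1, x_2, s1, s2, s3, s4 ≥ 0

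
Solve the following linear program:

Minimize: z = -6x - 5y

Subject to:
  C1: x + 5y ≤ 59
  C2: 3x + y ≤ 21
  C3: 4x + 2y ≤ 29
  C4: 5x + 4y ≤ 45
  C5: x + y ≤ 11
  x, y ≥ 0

Evaluate the objective at each vertex of the feasible region:
  z(0, 0) = 0
  z(7, 0) = -42
  z(6.5, 1.5) = -46.5
  z(4.333, 5.833) = -55.17
  z(1, 10) = -56  ←
  z(0, 11) = -55
The minimum is at x = 1, y = 10.

x = 1, y = 10, z = -56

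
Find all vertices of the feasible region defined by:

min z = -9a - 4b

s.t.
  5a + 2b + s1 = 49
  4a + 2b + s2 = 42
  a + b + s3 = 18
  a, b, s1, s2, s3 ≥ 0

(0, 0), (9.8, 0), (7, 7), (3, 15), (0, 18)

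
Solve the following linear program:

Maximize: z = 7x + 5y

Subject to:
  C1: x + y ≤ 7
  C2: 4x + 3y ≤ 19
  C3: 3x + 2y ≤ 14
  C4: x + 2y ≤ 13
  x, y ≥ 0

Evaluate the objective at each vertex of the feasible region:
  z(0, 0) = 0
  z(4.667, 0) = 32.67
  z(4, 1) = 33  ←
  z(0, 6.333) = 31.67
The maximum is at x = 4, y = 1.

x = 4, y = 1, z = 33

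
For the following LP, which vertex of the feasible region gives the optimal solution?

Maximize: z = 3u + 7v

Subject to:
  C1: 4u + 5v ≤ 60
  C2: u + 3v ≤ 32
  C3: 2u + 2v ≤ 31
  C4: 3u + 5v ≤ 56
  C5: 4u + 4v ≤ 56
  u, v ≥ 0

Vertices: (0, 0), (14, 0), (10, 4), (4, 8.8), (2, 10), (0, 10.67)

Evaluate the objective at each vertex of the feasible region:
  z(0, 0) = 0
  z(14, 0) = 42
  z(10, 4) = 58
  z(4, 8.8) = 73.6
  z(2, 10) = 76  ←
  z(0, 10.67) = 74.67
The maximum is at u = 2, v = 10.

(2, 10)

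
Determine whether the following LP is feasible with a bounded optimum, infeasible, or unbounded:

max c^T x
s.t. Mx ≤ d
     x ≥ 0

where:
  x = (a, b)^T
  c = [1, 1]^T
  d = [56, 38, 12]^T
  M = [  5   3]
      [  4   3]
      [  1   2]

Feasible with a bounded optimal solution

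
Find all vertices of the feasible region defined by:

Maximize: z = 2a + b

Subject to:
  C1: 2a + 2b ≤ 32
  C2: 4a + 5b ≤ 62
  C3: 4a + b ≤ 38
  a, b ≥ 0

(0, 0), (9.5, 0), (8, 6), (0, 12.4)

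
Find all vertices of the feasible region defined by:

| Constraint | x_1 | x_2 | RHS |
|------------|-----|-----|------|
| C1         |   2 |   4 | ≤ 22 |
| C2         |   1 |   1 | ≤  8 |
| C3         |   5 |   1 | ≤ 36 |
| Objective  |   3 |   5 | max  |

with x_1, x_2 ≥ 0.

(0, 0), (7.2, 0), (7, 1), (5, 3), (0, 5.5)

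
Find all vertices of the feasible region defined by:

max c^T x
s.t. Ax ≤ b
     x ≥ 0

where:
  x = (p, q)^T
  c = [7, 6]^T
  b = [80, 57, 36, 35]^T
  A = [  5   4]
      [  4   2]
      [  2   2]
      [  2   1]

(0, 0), (14.25, 0), (11.33, 5.833), (8, 10), (0, 18)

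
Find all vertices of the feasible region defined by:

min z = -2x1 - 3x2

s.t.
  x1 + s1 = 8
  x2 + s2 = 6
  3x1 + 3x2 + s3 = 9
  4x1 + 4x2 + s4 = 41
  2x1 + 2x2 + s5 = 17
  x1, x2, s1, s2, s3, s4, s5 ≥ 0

(0, 0), (3, 0), (0, 3)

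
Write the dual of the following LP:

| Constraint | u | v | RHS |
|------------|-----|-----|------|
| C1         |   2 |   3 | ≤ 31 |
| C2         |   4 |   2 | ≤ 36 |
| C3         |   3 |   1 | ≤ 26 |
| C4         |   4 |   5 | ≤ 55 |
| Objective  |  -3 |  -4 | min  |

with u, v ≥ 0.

Primal min cᵀx s.t. Ax ≤ b, x ≥ 0  →  Dual max −bᵀy s.t. Aᵀy ≥ −c, y ≥ 0.

Maximize: z = -31y1 - 36y2 - 26y3 - 55y4

Subject to:
  2y1 + 4y2 + 3y3 + 4y4 ≥ 3
  3y1 + 2y2 + y3 + 5y4 ≥ 4
  y1, y2, y3, y4 ≥ 0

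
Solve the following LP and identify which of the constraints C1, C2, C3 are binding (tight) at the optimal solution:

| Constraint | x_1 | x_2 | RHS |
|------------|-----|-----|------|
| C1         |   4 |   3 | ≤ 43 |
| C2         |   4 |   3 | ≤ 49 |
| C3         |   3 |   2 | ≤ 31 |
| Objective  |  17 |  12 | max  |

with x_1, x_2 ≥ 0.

At x_1 = 7, x_2 = 5, compute slack b - a·x for each constraint:
  C1: 43 − 43 = 0  (binding)
  C2: 49 − 43 = 6  (slack)
  C3: 31 − 31 = 0  (binding)

Optimal: x_1 = 7, x_2 = 5
Binding: C1, C3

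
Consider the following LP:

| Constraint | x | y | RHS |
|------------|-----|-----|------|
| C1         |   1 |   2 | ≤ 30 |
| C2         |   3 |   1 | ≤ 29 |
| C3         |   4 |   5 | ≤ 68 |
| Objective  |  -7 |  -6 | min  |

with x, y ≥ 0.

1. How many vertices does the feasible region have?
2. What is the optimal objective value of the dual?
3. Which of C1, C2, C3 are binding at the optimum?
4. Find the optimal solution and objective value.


1. 4
2. -97
3. C2, C3
4. x = 7, y = 8, z = -97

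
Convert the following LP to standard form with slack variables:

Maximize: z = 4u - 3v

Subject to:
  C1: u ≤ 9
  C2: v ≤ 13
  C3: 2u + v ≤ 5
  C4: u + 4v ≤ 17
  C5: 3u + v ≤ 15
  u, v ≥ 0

max z = 4u - 3v

s.t.
  u + s1 = 9
  v + s2 = 13
  2u + v + s3 = 5
  u + 4v + s4 = 17
  3u + v + s5 = 15
  u, v, s1, s2, s3, s4, s5 ≥ 0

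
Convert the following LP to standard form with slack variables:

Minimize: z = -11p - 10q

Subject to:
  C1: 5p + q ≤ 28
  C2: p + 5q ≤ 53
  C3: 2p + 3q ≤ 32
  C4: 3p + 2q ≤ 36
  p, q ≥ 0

min z = -11p - 10q

s.t.
  5p + q + s1 = 28
  p + 5q + s2 = 53
  2p + 3q + s3 = 32
  3p + 2q + s4 = 36
  p, q, s1, s2, s3, s4 ≥ 0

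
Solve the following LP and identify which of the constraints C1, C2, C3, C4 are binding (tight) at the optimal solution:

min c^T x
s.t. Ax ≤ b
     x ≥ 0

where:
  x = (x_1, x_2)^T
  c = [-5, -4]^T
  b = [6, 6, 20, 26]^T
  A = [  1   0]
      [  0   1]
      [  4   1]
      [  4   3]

At x_1 = 2, x_2 = 6, compute slack b - a·x for each constraint:
  C1: 6 − 2 = 4  (slack)
  C2: 6 − 6 = 0  (binding)
  C3: 20 − 14 = 6  (slack)
  C4: 26 − 26 = 0  (binding)

Optimal: x_1 = 2, x_2 = 6
Binding: C2, C4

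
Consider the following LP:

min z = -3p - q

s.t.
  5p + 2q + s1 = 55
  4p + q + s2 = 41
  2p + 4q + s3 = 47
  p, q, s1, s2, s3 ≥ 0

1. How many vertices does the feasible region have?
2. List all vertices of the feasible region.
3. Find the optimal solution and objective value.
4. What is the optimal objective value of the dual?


1. 5
2. (0, 0), (10.25, 0), (9, 5), (7.875, 7.812), (0, 11.75)
3. p = 9, q = 5, z = -32
4. -32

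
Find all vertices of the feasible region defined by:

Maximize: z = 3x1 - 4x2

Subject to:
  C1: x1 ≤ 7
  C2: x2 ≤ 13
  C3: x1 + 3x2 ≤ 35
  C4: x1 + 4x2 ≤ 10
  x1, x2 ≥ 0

(0, 0), (7, 0), (7, 0.75), (0, 2.5)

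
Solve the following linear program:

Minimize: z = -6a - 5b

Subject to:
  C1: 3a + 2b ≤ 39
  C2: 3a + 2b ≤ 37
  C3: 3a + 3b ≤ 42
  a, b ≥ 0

Evaluate the objective at each vertex of the feasible region:
  z(0, 0) = 0
  z(12.33, 0) = -74
  z(9, 5) = -79  ←
  z(0, 14) = -70
The minimum is at a = 9, b = 5.

a = 9, b = 5, z = -79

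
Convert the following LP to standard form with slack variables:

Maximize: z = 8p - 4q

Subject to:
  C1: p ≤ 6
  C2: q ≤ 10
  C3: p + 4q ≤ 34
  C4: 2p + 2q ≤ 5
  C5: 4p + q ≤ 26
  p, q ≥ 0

max z = 8p - 4q

s.t.
  p + s1 = 6
  q + s2 = 10
  p + 4q + s3 = 34
  2p + 2q + s4 = 5
  4p + q + s5 = 26
  p, q, s1, s2, s3, s4, s5 ≥ 0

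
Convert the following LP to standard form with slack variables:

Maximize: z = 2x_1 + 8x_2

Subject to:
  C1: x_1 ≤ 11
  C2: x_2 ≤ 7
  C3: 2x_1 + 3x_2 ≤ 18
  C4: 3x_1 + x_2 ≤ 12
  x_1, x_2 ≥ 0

max z = 2x_1 + 8x_2

s.t.
  x_1 + s1 = 11
  x_2 + s2 = 7
  2x_1 + 3x_2 + s3 = 18
  3x_1 + x_2 + s4 = 12
  x_1, x_2, s1, s2, s3, s4 ≥ 0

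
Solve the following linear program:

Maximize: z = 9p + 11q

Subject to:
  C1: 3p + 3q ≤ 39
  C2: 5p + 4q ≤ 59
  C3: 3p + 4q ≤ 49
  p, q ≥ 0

Evaluate the objective at each vertex of the feasible region:
  z(0, 0) = 0
  z(11.8, 0) = 106.2
  z(7, 6) = 129
  z(3, 10) = 137  ←
  z(0, 12.25) = 134.8
The maximum is at p = 3, q = 10.

p = 3, q = 10, z = 137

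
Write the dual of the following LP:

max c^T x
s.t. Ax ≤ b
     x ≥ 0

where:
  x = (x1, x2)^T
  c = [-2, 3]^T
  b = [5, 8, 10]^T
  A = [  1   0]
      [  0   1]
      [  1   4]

Primal max cᵀx s.t. Ax ≤ b, x ≥ 0  →  Dual min bᵀy s.t. Aᵀy ≥ c, y ≥ 0.

Minimize: z = 5y1 + 8y2 + 10y3

Subject to:
  y1 + y3 ≥ -2
  y2 + 4y3 ≥ 3
  y1, y2, y3 ≥ 0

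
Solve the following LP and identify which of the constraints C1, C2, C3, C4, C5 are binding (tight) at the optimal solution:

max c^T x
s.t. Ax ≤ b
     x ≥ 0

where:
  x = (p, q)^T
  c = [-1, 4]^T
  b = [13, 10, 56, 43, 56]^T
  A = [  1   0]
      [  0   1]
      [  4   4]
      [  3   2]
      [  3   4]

At p = 0, q = 10, compute slack b - a·x for each constraint:
  C1: 13 − 0 = 13  (slack)
  C2: 10 − 10 = 0  (binding)
  C3: 56 − 40 = 16  (slack)
  C4: 43 − 20 = 23  (slack)
  C5: 56 − 40 = 16  (slack)

Optimal: p = 0, q = 10
Binding: C2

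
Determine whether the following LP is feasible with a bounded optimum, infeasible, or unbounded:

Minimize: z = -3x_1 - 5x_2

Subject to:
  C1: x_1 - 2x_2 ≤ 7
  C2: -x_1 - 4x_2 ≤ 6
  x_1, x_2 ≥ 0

Unbounded (objective can decrease without bound)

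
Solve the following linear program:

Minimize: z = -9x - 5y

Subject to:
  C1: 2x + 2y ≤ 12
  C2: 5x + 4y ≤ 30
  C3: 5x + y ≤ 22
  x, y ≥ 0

Evaluate the objective at each vertex of the feasible region:
  z(0, 0) = 0
  z(4.4, 0) = -39.6
  z(4, 2) = -46  ←
  z(0, 6) = -30
The minimum is at x = 4, y = 2.

x = 4, y = 2, z = -46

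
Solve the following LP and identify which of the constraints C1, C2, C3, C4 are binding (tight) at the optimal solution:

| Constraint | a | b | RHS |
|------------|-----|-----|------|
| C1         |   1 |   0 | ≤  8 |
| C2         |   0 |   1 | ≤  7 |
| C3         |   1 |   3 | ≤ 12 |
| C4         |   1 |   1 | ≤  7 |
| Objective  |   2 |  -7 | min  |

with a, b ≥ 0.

At a = 0, b = 4, compute slack b - a·x for each constraint:
  C1: 8 − 0 = 8  (slack)
  C2: 7 − 4 = 3  (slack)
  C3: 12 − 12 = 0  (binding)
  C4: 7 − 4 = 3  (slack)

Optimal: a = 0, b = 4
Binding: C3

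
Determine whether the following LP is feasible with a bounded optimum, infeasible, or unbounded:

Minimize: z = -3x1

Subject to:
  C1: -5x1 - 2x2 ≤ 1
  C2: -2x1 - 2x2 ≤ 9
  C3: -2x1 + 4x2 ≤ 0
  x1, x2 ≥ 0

Unbounded (objective can decrease without bound)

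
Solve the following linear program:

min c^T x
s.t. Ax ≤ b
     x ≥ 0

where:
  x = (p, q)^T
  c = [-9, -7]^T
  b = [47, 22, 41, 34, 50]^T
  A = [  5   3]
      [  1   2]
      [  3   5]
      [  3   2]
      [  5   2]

Evaluate the objective at each vertex of the feasible region:
  z(0, 0) = 0
  z(9.4, 0) = -84.6
  z(7, 4) = -91  ←
  z(0, 8.2) = -57.4
The minimum is at p = 7, q = 4.

p = 7, q = 4, z = -91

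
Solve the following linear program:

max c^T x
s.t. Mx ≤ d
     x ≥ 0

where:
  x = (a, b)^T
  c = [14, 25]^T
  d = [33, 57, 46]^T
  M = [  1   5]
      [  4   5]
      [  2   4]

Evaluate the objective at each vertex of the feasible region:
  z(0, 0) = 0
  z(14.25, 0) = 199.5
  z(8, 5) = 237  ←
  z(0, 6.6) = 165
The maximum is at a = 8, b = 5.

a = 8, b = 5, z = 237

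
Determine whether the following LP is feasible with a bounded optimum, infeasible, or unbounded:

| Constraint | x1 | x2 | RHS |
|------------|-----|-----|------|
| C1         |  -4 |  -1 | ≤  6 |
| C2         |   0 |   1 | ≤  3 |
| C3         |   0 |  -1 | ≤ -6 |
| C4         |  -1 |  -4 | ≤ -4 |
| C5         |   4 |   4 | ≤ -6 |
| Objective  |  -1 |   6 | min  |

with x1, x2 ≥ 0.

Infeasible (no feasible solution exists)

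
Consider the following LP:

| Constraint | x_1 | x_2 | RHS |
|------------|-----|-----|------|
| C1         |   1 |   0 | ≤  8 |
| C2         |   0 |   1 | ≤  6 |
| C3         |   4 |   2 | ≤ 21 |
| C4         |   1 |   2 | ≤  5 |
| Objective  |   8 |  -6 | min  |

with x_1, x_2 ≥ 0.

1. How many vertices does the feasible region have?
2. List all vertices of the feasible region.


1. 3
2. (0, 0), (5, 0), (0, 2.5)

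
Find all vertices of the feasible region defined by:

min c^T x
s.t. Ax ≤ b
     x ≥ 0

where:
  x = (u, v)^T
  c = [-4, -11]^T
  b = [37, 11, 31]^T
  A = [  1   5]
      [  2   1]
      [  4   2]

(0, 0), (5.5, 0), (2, 7), (0, 7.4)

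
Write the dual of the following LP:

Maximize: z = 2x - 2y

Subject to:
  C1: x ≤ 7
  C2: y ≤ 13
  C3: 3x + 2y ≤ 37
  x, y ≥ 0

Primal max cᵀx s.t. Ax ≤ b, x ≥ 0  →  Dual min bᵀy s.t. Aᵀy ≥ c, y ≥ 0.

Minimize: z = 7y1 + 13y2 + 37y3

Subject to:
  y1 + 3y3 ≥ 2
  y2 + 2y3 ≥ -2
  y1, y2, y3 ≥ 0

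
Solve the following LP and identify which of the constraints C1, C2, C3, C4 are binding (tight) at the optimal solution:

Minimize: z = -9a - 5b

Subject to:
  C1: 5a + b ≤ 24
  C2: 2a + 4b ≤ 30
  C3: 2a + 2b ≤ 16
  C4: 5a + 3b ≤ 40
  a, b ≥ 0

At a = 4, b = 4, compute slack b - a·x for each constraint:
  C1: 24 − 24 = 0  (binding)
  C2: 30 − 24 = 6  (slack)
  C3: 16 − 16 = 0  (binding)
  C4: 40 − 32 = 8  (slack)

Optimal: a = 4, b = 4
Binding: C1, C3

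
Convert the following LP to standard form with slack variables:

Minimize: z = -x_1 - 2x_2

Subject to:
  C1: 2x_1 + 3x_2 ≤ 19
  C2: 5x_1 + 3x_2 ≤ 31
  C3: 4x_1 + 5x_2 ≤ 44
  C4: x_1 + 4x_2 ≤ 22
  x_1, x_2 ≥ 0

min z = -x_1 - 2x_2

s.t.
  2x_1 + 3x_2 + s1 = 19
  5x_1 + 3x_2 + s2 = 31
  4x_1 + 5x_2 + s3 = 44
  x_1 + 4x_2 + s4 = 22
  x_1, x_2, s1, s2, s3, s4 ≥ 0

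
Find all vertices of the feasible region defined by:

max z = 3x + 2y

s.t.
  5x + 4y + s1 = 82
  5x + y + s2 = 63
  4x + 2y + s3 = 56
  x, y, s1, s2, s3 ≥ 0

(0, 0), (12.6, 0), (11.67, 4.667), (10, 8), (0, 20.5)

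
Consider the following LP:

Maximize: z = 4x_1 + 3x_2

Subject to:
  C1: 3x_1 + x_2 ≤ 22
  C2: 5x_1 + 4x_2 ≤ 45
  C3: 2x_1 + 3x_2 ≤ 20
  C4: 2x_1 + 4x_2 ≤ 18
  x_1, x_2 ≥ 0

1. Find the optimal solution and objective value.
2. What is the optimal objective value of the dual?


1. x_1 = 7, x_2 = 1, z = 31
2. 31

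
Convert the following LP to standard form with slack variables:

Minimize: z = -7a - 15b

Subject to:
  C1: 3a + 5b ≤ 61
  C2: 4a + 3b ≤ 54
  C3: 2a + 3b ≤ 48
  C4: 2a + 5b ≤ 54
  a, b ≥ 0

min z = -7a - 15b

s.t.
  3a + 5b + s1 = 61
  4a + 3b + s2 = 54
  2a + 3b + s3 = 48
  2a + 5b + s4 = 54
  a, b, s1, s2, s3, s4 ≥ 0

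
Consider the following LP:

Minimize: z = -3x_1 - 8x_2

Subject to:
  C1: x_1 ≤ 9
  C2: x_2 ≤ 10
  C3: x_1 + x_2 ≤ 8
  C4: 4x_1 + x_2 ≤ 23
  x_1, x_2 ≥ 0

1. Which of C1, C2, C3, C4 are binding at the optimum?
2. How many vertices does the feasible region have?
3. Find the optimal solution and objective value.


1. C3
2. 4
3. x_1 = 0, x_2 = 8, z = -64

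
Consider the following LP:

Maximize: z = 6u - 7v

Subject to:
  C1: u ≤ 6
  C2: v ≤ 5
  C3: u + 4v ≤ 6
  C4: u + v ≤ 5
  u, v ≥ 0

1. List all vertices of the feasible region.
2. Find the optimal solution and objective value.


1. (0, 0), (5, 0), (4.667, 0.3333), (0, 1.5)
2. u = 5, v = 0, z = 30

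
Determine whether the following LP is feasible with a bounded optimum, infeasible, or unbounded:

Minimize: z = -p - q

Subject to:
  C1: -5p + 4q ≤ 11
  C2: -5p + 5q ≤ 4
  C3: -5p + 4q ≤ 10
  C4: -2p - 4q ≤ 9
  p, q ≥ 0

Unbounded (objective can decrease without bound)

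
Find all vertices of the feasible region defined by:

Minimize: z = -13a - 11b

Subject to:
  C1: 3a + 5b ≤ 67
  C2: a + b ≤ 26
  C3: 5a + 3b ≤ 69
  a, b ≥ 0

(0, 0), (13.8, 0), (9, 8), (0, 13.4)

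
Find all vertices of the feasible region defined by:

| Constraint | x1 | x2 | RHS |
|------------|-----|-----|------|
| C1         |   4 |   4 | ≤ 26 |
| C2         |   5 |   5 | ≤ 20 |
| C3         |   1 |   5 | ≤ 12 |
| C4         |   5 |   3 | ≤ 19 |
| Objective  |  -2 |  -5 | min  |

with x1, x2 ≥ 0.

(0, 0), (3.8, 0), (3.5, 0.5), (2, 2), (0, 2.4)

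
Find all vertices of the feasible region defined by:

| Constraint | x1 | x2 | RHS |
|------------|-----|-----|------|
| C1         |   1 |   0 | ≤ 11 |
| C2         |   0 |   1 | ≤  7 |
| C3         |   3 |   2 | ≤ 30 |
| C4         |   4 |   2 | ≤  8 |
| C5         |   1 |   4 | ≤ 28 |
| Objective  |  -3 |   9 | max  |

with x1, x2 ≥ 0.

(0, 0), (2, 0), (0, 4)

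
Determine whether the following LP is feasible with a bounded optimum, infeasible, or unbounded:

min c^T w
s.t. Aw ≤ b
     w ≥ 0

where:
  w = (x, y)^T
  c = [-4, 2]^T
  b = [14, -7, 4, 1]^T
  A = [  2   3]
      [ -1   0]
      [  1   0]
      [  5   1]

Infeasible (no feasible solution exists)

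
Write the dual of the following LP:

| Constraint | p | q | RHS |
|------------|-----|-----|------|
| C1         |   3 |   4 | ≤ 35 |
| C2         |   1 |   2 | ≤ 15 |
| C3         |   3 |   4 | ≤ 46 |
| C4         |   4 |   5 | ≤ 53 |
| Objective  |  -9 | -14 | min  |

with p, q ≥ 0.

Primal min cᵀx s.t. Ax ≤ b, x ≥ 0  →  Dual max −bᵀy s.t. Aᵀy ≥ −c, y ≥ 0.

Maximize: z = -35y1 - 15y2 - 46y3 - 53y4

Subject to:
  3y1 + y2 + 3y3 + 4y4 ≥ 9
  4y1 + 2y2 + 4y3 + 5y4 ≥ 14
  y1, y2, y3, y4 ≥ 0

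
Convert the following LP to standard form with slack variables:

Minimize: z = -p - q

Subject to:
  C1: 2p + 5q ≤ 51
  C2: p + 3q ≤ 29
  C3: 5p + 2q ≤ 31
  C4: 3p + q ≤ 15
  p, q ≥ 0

min z = -p - q

s.t.
  2p + 5q + s1 = 51
  p + 3q + s2 = 29
  5p + 2q + s3 = 31
  3p + q + s4 = 15
  p, q, s1, s2, s3, s4 ≥ 0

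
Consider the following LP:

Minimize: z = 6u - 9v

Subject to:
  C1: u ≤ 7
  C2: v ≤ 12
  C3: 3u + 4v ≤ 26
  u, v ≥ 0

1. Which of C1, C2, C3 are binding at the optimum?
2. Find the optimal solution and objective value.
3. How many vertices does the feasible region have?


1. C3
2. u = 0, v = 6.5, z = -58.5
3. 4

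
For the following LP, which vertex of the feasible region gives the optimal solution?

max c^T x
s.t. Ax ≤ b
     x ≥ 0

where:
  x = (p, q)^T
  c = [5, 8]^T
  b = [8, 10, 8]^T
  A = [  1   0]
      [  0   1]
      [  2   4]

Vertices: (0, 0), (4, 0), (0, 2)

Evaluate the objective at each vertex of the feasible region:
  z(0, 0) = 0
  z(4, 0) = 20  ←
  z(0, 2) = 16
The maximum is at p = 4, q = 0.

(4, 0)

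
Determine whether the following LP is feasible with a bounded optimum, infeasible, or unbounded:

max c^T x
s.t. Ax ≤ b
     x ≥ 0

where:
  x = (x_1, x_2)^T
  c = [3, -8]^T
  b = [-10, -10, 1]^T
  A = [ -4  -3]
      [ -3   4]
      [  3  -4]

Infeasible (no feasible solution exists)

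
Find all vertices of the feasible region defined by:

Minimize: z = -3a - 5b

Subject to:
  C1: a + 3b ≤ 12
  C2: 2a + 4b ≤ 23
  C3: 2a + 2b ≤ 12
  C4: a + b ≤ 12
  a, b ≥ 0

(0, 0), (6, 0), (3, 3), (0, 4)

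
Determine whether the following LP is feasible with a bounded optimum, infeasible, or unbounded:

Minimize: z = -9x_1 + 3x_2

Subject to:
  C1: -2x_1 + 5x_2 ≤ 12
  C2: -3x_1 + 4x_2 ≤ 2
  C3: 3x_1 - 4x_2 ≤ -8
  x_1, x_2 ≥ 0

Infeasible (no feasible solution exists)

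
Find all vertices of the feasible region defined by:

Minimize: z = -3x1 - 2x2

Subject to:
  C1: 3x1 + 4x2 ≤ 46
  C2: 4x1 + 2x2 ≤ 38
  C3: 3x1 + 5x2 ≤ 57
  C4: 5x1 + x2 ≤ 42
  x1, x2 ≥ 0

(0, 0), (8.4, 0), (7.667, 3.667), (6, 7), (0.6667, 11), (0, 11.4)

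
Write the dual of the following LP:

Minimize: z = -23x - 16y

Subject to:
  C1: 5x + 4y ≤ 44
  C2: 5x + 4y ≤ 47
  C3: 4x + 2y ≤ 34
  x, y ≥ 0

Primal min cᵀx s.t. Ax ≤ b, x ≥ 0  →  Dual max −bᵀy s.t. Aᵀy ≥ −c, y ≥ 0.

Maximize: z = -44y1 - 47y2 - 34y3

Subject to:
  5y1 + 5y2 + 4y3 ≥ 23
  4y1 + 4y2 + 2y3 ≥ 16
  y1, y2, y3 ≥ 0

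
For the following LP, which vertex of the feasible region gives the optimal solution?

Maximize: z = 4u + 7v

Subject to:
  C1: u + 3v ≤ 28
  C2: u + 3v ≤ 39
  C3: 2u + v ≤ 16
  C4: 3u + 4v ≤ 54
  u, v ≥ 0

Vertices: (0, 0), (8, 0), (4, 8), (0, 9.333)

Evaluate the objective at each vertex of the feasible region:
  z(0, 0) = 0
  z(8, 0) = 32
  z(4, 8) = 72  ←
  z(0, 9.333) = 65.33
The maximum is at u = 4, v = 8.

(4, 8)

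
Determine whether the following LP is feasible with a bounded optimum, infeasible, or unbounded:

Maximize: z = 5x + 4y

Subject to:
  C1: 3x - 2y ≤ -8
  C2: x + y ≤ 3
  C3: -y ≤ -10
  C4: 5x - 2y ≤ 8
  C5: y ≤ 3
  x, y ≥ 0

Infeasible (no feasible solution exists)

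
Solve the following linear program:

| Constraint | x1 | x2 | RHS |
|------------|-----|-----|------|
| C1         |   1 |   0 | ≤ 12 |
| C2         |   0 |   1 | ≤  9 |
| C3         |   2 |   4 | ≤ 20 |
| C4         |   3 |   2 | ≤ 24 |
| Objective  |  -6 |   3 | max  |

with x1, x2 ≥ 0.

Evaluate the objective at each vertex of the feasible region:
  z(0, 0) = 0
  z(8, 0) = -48
  z(7, 1.5) = -37.5
  z(0, 5) = 15  ←
The maximum is at x1 = 0, x2 = 5.

x1 = 0, x2 = 5, z = 15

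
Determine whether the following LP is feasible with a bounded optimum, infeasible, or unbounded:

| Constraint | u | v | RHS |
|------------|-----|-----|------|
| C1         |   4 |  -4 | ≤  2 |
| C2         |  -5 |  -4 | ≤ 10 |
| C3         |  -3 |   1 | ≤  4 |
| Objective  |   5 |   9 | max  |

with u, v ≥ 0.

Unbounded (objective can increase without bound)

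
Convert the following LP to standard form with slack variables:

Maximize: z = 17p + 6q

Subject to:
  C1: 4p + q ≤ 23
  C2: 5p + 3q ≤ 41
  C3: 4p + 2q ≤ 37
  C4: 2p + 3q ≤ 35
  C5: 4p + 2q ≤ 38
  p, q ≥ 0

max z = 17p + 6q

s.t.
  4p + q + s1 = 23
  5p + 3q + s2 = 41
  4p + 2q + s3 = 37
  2p + 3q + s4 = 35
  4p + 2q + s5 = 38
  p, q, s1, s2, s3, s4, s5 ≥ 0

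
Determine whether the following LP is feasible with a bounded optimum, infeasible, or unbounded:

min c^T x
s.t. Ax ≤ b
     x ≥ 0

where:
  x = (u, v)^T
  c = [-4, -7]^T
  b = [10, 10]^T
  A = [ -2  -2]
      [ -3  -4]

Unbounded (objective can decrease without bound)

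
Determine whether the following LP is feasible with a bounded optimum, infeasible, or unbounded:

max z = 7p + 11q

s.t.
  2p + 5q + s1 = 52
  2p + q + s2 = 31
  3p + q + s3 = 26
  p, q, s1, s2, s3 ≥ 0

Feasible with a bounded optimal solution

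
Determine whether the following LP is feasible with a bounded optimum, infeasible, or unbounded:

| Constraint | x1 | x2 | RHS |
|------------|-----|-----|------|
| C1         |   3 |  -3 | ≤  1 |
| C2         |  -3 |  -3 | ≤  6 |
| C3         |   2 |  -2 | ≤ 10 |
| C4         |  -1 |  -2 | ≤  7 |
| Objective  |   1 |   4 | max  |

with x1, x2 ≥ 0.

Unbounded (objective can increase without bound)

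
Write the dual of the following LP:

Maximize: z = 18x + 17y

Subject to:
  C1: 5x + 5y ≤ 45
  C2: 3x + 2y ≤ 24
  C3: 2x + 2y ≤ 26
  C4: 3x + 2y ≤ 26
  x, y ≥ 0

Primal max cᵀx s.t. Ax ≤ b, x ≥ 0  →  Dual min bᵀy s.t. Aᵀy ≥ c, y ≥ 0.

Minimize: z = 45y1 + 24y2 + 26y3 + 26y4

Subject to:
  5y1 + 3y2 + 2y3 + 3y4 ≥ 18
  5y1 + 2y2 + 2y3 + 2y4 ≥ 17
  y1, y2, y3, y4 ≥ 0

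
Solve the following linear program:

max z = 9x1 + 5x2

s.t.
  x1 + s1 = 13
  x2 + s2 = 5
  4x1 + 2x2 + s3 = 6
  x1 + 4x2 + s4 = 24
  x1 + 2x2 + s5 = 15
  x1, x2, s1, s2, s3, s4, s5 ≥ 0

Evaluate the objective at each vertex of the feasible region:
  z(0, 0) = 0
  z(1.5, 0) = 13.5
  z(0, 3) = 15  ←
The maximum is at x1 = 0, x2 = 3.

x1 = 0, x2 = 3, z = 15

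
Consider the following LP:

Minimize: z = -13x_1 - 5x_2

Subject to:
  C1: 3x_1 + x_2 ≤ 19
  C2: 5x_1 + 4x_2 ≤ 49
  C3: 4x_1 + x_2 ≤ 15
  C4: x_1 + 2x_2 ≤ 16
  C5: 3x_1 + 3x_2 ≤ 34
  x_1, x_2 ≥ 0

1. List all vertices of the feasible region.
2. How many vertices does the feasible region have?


1. (0, 0), (3.75, 0), (2, 7), (0, 8)
2. 4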